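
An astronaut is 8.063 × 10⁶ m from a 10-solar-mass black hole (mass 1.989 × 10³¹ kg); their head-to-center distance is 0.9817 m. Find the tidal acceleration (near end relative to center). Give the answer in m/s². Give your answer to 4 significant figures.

Δa = 2GMr/d³
   = 2 × (6.674 × 10⁻¹¹) × (1.989 × 10³¹) × (0.9817) / (8.063 × 10⁶)³
   = 4.972 m/s²

4.972 m/s²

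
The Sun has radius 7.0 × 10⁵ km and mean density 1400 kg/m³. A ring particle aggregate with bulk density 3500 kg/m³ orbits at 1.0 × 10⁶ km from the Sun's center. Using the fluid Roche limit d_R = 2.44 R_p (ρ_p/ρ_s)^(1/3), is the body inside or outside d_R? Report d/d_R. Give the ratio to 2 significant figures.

d_R = 2.44 × (7.0 × 10⁵ km) × (1400/3500)^(1/3) = 1.258 × 10⁶ km
d/d_R = (1.0 × 10⁶) / (1.258 × 10⁶) = 0.79
Since d/d_R < 1, the body is inside the Roche limit.

inside; d/d_R ≈ 0.79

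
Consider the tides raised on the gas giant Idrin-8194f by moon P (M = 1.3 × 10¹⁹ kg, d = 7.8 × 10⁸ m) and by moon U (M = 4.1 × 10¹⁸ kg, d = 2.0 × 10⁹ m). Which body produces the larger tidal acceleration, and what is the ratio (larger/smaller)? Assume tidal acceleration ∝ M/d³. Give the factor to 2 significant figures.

Moon P, by a factor of ≈ 53

Tidal stretch scales as M/d³; compute that for each body.
Moon P: (1.3 × 10¹⁹) / (7.8 × 10⁸)³ = 2.739 × 10⁻⁸
Moon U: (4.1 × 10¹⁸) / (2.0 × 10⁹)³ = 5.125 × 10⁻¹⁰
Ratio (larger/smaller) = 53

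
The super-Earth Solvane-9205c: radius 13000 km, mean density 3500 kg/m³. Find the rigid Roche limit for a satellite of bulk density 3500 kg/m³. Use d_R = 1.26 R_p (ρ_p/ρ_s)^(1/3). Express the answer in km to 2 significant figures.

d_R = 1.26 × 13000 km × (3500/3500)^(1/3)
    = 16000 km

16000 km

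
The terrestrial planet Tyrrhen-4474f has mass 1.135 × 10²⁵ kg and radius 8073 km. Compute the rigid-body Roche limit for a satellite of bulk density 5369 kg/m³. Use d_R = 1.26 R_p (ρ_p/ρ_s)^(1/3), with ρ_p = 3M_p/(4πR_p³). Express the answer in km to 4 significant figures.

10030 km

ρ_p = 3M_p/(4πR_p³) = 3 × (1.135 × 10²⁵) / (4π × (8.073 × 10⁶ m)³) = 5150 kg/m³
d_R = 1.26 × 8073 km × (5150/5369)^(1/3)
    = 10030 km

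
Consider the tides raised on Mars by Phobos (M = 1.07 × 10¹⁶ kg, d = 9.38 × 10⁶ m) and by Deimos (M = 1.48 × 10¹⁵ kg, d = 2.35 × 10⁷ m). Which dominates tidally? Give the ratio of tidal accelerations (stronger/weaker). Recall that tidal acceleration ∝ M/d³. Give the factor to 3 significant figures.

Tidal stretch scales as M/d³; compute that for each body.
Phobos: (1.07 × 10¹⁶) / (9.38 × 10⁶)³ = 1.297 × 10⁻⁵
Deimos: (1.48 × 10¹⁵) / (2.35 × 10⁷)³ = 1.140 × 10⁻⁷
Ratio (larger/smaller) = 114

Phobos, by a factor of ≈ 114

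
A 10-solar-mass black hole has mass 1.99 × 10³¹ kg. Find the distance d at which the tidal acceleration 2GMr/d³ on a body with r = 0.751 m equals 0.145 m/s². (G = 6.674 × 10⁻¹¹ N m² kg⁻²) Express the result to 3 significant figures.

2GMr/d³ = a_tidal  ⇒  d = (2GMr / a_tidal)^(1/3)
d = (2 × 6.674×10⁻¹¹ × (1.99 × 10³¹) × (0.751) / (0.145))^(1/3)
  = 2.40 × 10⁷ m

2.40 × 10⁷ m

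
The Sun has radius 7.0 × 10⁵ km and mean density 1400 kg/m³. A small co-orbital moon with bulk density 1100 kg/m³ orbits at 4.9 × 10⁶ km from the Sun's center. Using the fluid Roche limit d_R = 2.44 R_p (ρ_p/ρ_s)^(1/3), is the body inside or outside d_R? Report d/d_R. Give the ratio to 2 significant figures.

outside; d/d_R ≈ 2.6

d_R = 2.44 × (7.0 × 10⁵ km) × (1400/1100)^(1/3) = 1.851 × 10⁶ km
d/d_R = (4.9 × 10⁶) / (1.851 × 10⁶) = 2.6
Since d/d_R > 1, the body is outside the Roche limit.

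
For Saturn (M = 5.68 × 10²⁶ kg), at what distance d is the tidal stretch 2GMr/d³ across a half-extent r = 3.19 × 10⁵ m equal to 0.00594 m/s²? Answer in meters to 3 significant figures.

1.60 × 10⁸ m

2GMr/d³ = a_tidal  ⇒  d = (2GMr / a_tidal)^(1/3)
d = (2 × 6.674×10⁻¹¹ × (5.68 × 10²⁶) × (3.19 × 10⁵) / (0.00594))^(1/3)
  = 1.60 × 10⁸ m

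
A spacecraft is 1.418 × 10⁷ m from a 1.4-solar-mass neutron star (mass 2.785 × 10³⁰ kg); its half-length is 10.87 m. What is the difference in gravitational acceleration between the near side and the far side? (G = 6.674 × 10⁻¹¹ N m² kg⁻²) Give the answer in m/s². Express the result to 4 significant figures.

Near-to-far spans 2r, so the tidal difference is twice the near-to-center value: 4GMr/d³.
Δa = 4GMr/d³
   = 4 × (6.674 × 10⁻¹¹) × (2.785 × 10³⁰) × (10.87) / (1.418 × 10⁷)³
   = 2.834 m/s²

2.834 m/s²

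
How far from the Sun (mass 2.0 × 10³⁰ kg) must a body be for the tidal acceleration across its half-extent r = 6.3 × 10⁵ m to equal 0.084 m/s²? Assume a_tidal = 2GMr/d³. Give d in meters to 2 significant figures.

2GMr/d³ = a_tidal  ⇒  d = (2GMr / a_tidal)^(1/3)
d = (2 × 6.674×10⁻¹¹ × (2.0 × 10³⁰) × (6.3 × 10⁵) / (0.084))^(1/3)
  = 1.3 × 10⁹ m

1.3 × 10⁹ m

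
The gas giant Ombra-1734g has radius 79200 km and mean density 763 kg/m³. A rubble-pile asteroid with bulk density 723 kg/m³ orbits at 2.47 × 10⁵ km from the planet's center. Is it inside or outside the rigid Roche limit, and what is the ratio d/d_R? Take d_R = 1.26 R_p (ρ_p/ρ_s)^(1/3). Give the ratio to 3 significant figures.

outside; d/d_R ≈ 2.43

d_R = 1.26 × (79200 km) × (763/723)^(1/3) = 1.016 × 10⁵ km
d/d_R = (2.47 × 10⁵) / (1.016 × 10⁵) = 2.43
Since d/d_R > 1, the body is outside the Roche limit.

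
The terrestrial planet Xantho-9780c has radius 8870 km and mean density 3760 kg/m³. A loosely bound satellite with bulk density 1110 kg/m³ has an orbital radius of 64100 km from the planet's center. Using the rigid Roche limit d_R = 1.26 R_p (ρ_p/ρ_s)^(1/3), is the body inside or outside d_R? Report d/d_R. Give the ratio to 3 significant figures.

outside; d/d_R ≈ 3.82

d_R = 1.26 × (8870 km) × (3760/1110)^(1/3) = 16780 km
d/d_R = (64100) / (16780) = 3.82
Since d/d_R > 1, the body is outside the Roche limit.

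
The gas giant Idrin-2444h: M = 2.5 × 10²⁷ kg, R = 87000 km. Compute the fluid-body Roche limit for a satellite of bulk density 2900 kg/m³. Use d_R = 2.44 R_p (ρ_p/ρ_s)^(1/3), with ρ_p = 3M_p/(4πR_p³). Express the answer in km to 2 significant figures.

ρ_p = 3M_p/(4πR_p³) = 3 × (2.5 × 10²⁷) / (4π × (8.7 × 10⁷ m)³) = 910 kg/m³
d_R = 2.44 × 87000 km × (910/2900)^(1/3)
    = 1.4 × 10⁵ km

1.4 × 10⁵ km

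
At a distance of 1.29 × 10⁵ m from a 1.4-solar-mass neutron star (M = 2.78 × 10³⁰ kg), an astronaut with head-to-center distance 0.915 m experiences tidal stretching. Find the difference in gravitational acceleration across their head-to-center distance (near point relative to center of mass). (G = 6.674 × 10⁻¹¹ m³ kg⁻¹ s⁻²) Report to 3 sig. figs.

a_tidal = 2GMr/d³
        = 2 × (6.674 × 10⁻¹¹) × (2.78 × 10³⁰) × (0.915) / (1.29 × 10⁵)³
        = 1.58 × 10⁵ m/s²

1.58 × 10⁵ m/s²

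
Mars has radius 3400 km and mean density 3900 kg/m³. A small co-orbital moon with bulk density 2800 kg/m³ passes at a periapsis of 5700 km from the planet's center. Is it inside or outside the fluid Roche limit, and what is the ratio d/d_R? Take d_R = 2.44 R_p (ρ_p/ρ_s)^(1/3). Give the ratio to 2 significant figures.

d_R = 2.44 × (3400 km) × (3900/2800)^(1/3) = 9265 km
d/d_R = (5700) / (9265) = 0.62
Since d/d_R < 1, the body is inside the Roche limit.

inside; d/d_R ≈ 0.62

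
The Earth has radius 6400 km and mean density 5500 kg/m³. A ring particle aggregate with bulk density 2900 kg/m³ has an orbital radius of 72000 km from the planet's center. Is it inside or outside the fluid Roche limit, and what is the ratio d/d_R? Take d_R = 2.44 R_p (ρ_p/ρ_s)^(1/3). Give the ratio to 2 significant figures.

outside; d/d_R ≈ 3.7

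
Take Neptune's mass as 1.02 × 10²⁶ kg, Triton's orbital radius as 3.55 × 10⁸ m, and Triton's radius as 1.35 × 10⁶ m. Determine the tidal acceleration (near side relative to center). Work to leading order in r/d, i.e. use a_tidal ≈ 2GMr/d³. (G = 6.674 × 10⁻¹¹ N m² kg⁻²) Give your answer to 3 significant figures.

4.11 × 10⁻⁴ m/s²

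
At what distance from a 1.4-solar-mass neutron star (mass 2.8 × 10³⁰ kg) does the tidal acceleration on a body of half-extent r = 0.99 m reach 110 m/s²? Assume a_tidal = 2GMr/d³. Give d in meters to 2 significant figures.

2GMr/d³ = a_tidal  ⇒  d = (2GMr / a_tidal)^(1/3)
d = (2 × 6.674×10⁻¹¹ × (2.8 × 10³⁰) × (0.99) / (110))^(1/3)
  = 1.5 × 10⁶ m

1.5 × 10⁶ m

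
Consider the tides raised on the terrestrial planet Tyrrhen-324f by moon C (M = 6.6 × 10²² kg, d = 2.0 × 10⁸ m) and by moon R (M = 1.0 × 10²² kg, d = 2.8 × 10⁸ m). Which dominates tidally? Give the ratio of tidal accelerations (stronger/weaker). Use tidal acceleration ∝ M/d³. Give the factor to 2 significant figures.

Tidal stretch scales as M/d³; compute that for each body.
Moon C: (6.6 × 10²²) / (2.0 × 10⁸)³ = 8.250 × 10⁻³
Moon R: (1.0 × 10²²) / (2.8 × 10⁸)³ = 4.555 × 10⁻⁴
Ratio (larger/smaller) = 18

Moon C, by a factor of ≈ 18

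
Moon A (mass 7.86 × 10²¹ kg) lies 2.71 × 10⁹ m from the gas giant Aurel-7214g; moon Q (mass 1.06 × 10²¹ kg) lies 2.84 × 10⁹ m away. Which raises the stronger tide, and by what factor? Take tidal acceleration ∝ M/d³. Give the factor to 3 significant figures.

Moon A, by a factor of ≈ 8.53

Tidal acceleration ∝ M/d³, so compare M/d³ for each.
Moon A: (7.86 × 10²¹) / (2.71 × 10⁹)³ = 3.949 × 10⁻⁷
Moon Q: (1.06 × 10²¹) / (2.84 × 10⁹)³ = 4.628 × 10⁻⁸
Ratio (larger/smaller) = 8.53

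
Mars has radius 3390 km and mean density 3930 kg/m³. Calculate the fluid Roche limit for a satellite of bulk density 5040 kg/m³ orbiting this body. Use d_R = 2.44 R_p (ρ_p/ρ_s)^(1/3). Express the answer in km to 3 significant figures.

d_R = 2.44 × 3390 km × (3930/5040)^(1/3)
    = 7610 km

7610 km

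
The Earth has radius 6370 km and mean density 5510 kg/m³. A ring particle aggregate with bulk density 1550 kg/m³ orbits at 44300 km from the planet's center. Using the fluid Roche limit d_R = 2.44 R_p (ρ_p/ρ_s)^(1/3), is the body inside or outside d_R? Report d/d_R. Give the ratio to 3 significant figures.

d_R = 2.44 × (6370 km) × (5510/1550)^(1/3) = 23720 km
d/d_R = (44300) / (23720) = 1.87
Since d/d_R > 1, the body is outside the Roche limit.

outside; d/d_R ≈ 1.87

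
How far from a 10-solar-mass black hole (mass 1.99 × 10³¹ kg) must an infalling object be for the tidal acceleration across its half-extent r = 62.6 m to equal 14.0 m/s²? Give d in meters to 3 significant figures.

2.28 × 10⁷ m

2GMr/d³ = a_tidal  ⇒  d = (2GMr / a_tidal)^(1/3)
d = (2 × 6.674×10⁻¹¹ × (1.99 × 10³¹) × (62.6) / (14.0))^(1/3)
  = 2.28 × 10⁷ m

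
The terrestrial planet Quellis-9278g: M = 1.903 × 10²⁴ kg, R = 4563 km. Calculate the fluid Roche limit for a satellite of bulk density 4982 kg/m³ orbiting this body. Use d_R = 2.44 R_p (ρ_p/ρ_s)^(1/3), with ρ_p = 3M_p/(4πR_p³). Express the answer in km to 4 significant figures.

10980 km

ρ_p = 3M_p/(4πR_p³) = 3 × (1.903 × 10²⁴) / (4π × (4.563 × 10⁶ m)³) = 4782 kg/m³
d_R = 2.44 × 4563 km × (4782/4982)^(1/3)
    = 10980 km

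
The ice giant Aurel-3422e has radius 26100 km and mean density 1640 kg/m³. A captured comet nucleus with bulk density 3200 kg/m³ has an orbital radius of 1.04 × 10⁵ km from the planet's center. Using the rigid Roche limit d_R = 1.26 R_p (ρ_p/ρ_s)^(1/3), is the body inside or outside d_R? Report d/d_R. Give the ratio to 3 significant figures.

outside; d/d_R ≈ 3.95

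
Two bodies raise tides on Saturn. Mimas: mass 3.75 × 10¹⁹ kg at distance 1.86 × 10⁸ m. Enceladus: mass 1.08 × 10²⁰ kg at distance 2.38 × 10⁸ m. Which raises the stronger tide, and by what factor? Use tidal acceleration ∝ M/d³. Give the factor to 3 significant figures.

Tidal acceleration ∝ M/d³, so compare M/d³ for each.
Mimas: (3.75 × 10¹⁹) / (1.86 × 10⁸)³ = 5.828 × 10⁻⁶
Enceladus: (1.08 × 10²⁰) / (2.38 × 10⁸)³ = 8.011 × 10⁻⁶
Ratio (larger/smaller) = 1.37

Enceladus, by a factor of ≈ 1.37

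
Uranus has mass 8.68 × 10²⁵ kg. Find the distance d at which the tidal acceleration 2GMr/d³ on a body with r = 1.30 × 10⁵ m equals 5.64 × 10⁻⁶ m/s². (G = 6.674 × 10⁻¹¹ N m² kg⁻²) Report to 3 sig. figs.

2GMr/d³ = a_tidal  ⇒  d = (2GMr / a_tidal)^(1/3)
d = (2 × 6.674×10⁻¹¹ × (8.68 × 10²⁵) × (1.30 × 10⁵) / (5.64 × 10⁻⁶))^(1/3)
  = 6.44 × 10⁸ m

6.44 × 10⁸ m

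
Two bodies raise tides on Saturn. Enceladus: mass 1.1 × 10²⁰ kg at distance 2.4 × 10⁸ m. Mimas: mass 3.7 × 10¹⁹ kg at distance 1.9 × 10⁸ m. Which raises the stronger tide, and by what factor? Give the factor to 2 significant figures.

Enceladus, by a factor of ≈ 1.5

Tidal acceleration ∝ M/d³, so compare M/d³ for each.
Enceladus: (1.1 × 10²⁰) / (2.4 × 10⁸)³ = 7.957 × 10⁻⁶
Mimas: (3.7 × 10¹⁹) / (1.9 × 10⁸)³ = 5.394 × 10⁻⁶
Ratio (larger/smaller) = 1.5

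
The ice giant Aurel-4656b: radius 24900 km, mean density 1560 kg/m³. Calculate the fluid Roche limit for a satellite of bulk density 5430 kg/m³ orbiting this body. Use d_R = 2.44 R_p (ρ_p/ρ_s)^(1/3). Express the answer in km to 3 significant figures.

d_R = 2.44 × 24900 km × (1560/5430)^(1/3)
    = 40100 km

40100 km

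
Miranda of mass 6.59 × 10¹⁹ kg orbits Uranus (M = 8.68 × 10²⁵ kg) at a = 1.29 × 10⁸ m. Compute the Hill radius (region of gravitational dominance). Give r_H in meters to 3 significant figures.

r_H ≈ a (m/3M)^(1/3)
    = (1.29 × 10⁸) × (6.59 × 10¹⁹ / (3 × 8.68 × 10²⁵))^(1/3)
    = 8.16 × 10⁵ m

8.16 × 10⁵ m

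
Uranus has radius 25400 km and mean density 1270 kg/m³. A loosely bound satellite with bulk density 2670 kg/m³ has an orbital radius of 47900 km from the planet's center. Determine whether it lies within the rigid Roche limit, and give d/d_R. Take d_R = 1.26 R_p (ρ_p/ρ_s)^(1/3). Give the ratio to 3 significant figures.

outside; d/d_R ≈ 1.92

d_R = 1.26 × (25400 km) × (1270/2670)^(1/3) = 24980 km
d/d_R = (47900) / (24980) = 1.92
Since d/d_R > 1, the body is outside the Roche limit.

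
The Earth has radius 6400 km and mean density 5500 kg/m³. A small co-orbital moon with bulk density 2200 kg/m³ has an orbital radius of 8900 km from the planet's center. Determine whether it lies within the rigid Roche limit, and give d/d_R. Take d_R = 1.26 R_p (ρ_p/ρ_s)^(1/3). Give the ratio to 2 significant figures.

d_R = 1.26 × (6400 km) × (5500/2200)^(1/3) = 10940 km
d/d_R = (8900) / (10940) = 0.81
Since d/d_R < 1, the body is inside the Roche limit.

inside; d/d_R ≈ 0.81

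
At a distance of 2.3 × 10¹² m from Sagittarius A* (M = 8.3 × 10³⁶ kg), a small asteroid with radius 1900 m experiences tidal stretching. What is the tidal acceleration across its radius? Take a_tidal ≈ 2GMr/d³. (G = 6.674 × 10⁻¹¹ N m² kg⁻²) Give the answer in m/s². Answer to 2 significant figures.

Since r ≪ d, expand the inverse-square field across one radius to get the leading 2GMr/d³ term.
Δg = 2GMr/d³
   = 2 × (6.674 × 10⁻¹¹) × (8.3 × 10³⁶) × (1900) / (2.3 × 10¹²)³
   = 1.7 × 10⁻⁷ m/s²

1.7 × 10⁻⁷ m/s²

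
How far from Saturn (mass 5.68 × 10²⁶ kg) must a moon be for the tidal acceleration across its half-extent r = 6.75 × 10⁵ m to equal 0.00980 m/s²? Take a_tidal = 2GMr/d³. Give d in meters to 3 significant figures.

2GMr/d³ = a_tidal  ⇒  d = (2GMr / a_tidal)^(1/3)
d = (2 × 6.674×10⁻¹¹ × (5.68 × 10²⁶) × (6.75 × 10⁵) / (0.00980))^(1/3)
  = 1.73 × 10⁸ m

1.73 × 10⁸ m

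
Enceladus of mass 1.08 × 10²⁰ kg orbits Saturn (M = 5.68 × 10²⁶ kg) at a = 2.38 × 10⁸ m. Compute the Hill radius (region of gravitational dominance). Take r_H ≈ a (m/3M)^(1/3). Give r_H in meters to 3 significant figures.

r_H ≈ a (m/3M)^(1/3)
    = (2.38 × 10⁸) × (1.08 × 10²⁰ / (3 × 5.68 × 10²⁶))^(1/3)
    = 9.49 × 10⁵ m

9.49 × 10⁵ m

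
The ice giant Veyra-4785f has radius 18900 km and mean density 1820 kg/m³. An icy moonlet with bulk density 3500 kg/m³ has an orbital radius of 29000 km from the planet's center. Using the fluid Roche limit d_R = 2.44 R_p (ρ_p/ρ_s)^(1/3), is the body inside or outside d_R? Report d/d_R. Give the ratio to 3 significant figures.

inside; d/d_R ≈ 0.782

d_R = 2.44 × (18900 km) × (1820/3500)^(1/3) = 37080 km
d/d_R = (29000) / (37080) = 0.782
Since d/d_R < 1, the body is inside the Roche limit.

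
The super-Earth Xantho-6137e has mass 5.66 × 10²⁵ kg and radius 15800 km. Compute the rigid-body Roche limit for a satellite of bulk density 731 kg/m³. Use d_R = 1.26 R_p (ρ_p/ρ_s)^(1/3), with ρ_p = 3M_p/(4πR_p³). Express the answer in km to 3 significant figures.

33300 km

ρ_p = 3M_p/(4πR_p³) = 3 × (5.66 × 10²⁵) / (4π × (1.58 × 10⁷ m)³) = 3430 kg/m³
d_R = 1.26 × 15800 km × (3430/731)^(1/3)
    = 33300 km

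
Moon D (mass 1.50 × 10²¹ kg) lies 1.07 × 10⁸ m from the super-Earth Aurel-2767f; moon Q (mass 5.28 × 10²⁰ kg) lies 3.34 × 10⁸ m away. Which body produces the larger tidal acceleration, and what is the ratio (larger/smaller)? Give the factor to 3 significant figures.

Moon D, by a factor of ≈ 86.4

Tidal stretch scales as M/d³; compute that for each body.
Moon D: (1.50 × 10²¹) / (1.07 × 10⁸)³ = 1.224 × 10⁻³
Moon Q: (5.28 × 10²⁰) / (3.34 × 10⁸)³ = 1.417 × 10⁻⁵
Ratio (larger/smaller) = 86.4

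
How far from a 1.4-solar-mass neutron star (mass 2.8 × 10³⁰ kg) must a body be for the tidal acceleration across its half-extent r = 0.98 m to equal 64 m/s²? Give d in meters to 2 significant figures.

2GMr/d³ = a_tidal  ⇒  d = (2GMr / a_tidal)^(1/3)
d = (2 × 6.674×10⁻¹¹ × (2.8 × 10³⁰) × (0.98) / (64))^(1/3)
  = 1.8 × 10⁶ m

1.8 × 10⁶ m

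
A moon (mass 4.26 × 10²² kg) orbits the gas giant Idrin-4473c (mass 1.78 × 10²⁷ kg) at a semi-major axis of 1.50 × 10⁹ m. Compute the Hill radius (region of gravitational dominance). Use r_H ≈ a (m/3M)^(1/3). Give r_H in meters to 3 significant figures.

3.00 × 10⁷ m

r_H ≈ a (m/3M)^(1/3)
    = (1.50 × 10⁹) × (4.26 × 10²² / (3 × 1.78 × 10²⁷))^(1/3)
    = 3.00 × 10⁷ m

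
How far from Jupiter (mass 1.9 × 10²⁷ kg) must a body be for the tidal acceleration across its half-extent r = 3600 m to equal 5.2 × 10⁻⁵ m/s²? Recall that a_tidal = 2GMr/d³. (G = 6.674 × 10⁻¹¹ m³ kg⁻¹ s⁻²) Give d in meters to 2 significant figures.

2GMr/d³ = a_tidal  ⇒  d = (2GMr / a_tidal)^(1/3)
d = (2 × 6.674×10⁻¹¹ × (1.9 × 10²⁷) × (3600) / (5.2 × 10⁻⁵))^(1/3)
  = 2.6 × 10⁸ m

2.6 × 10⁸ m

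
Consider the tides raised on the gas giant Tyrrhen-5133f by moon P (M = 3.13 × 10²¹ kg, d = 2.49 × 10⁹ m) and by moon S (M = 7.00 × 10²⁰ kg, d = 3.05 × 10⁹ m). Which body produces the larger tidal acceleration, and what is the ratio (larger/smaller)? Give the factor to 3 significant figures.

Tidal stretch scales as M/d³; compute that for each body.
Moon P: (3.13 × 10²¹) / (2.49 × 10⁹)³ = 2.027 × 10⁻⁷
Moon S: (7.00 × 10²⁰) / (3.05 × 10⁹)³ = 2.467 × 10⁻⁸
Ratio (larger/smaller) = 8.22

Moon P, by a factor of ≈ 8.22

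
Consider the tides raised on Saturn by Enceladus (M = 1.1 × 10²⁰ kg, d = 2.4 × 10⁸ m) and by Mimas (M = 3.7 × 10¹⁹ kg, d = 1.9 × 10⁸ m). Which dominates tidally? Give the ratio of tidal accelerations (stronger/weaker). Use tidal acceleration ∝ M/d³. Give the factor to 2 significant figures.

Enceladus, by a factor of ≈ 1.5

The tide-raising term goes as M/d³ (the gradient of a 1/d² field).
Enceladus: (1.1 × 10²⁰) / (2.4 × 10⁸)³ = 7.957 × 10⁻⁶
Mimas: (3.7 × 10¹⁹) / (1.9 × 10⁸)³ = 5.394 × 10⁻⁶
Ratio (larger/smaller) = 1.5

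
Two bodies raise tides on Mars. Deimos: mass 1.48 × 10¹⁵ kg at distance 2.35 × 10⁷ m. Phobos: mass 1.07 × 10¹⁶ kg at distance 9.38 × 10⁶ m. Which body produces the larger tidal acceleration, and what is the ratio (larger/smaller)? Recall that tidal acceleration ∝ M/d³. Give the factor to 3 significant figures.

Phobos, by a factor of ≈ 114

Tidal stretch scales as M/d³; compute that for each body.
Deimos: (1.48 × 10¹⁵) / (2.35 × 10⁷)³ = 1.140 × 10⁻⁷
Phobos: (1.07 × 10¹⁶) / (9.38 × 10⁶)³ = 1.297 × 10⁻⁵
Ratio (larger/smaller) = 114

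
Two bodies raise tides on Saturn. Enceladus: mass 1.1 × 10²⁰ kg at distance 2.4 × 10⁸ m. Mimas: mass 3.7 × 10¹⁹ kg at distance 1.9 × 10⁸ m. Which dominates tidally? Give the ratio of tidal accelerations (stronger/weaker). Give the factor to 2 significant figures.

Enceladus, by a factor of ≈ 1.5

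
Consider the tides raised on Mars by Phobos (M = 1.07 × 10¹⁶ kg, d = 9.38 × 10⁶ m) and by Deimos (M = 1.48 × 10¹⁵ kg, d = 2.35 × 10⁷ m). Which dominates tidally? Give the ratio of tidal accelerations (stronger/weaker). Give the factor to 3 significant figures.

Compare M/d³ for the two perturbers:
Phobos: (1.07 × 10¹⁶) / (9.38 × 10⁶)³ = 1.297 × 10⁻⁵
Deimos: (1.48 × 10¹⁵) / (2.35 × 10⁷)³ = 1.140 × 10⁻⁷
Ratio (larger/smaller) = 114

Phobos, by a factor of ≈ 114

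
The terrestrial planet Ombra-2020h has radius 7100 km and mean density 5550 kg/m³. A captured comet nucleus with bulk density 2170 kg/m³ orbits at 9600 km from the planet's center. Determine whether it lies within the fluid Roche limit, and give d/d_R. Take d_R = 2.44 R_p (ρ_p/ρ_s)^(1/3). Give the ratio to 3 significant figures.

inside; d/d_R ≈ 0.405

d_R = 2.44 × (7100 km) × (5550/2170)^(1/3) = 23690 km
d/d_R = (9600) / (23690) = 0.405
Since d/d_R < 1, the body is inside the Roche limit.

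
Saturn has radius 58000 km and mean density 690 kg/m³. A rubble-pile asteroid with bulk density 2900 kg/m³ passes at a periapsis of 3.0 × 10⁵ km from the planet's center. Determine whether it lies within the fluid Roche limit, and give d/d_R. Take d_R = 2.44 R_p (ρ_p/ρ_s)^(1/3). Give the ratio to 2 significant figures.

d_R = 2.44 × (58000 km) × (690/2900)^(1/3) = 87690 km
d/d_R = (3.0 × 10⁵) / (87690) = 3.4
Since d/d_R > 1, the body is outside the Roche limit.

outside; d/d_R ≈ 3.4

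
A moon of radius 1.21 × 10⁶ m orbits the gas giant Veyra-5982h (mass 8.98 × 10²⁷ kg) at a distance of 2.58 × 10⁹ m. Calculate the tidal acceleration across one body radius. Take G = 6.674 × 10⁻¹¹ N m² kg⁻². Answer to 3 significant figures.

a_tidal = 2GMr/d³
        = 2 × (6.674 × 10⁻¹¹) × (8.98 × 10²⁷) × (1.21 × 10⁶) / (2.58 × 10⁹)³
        = 8.45 × 10⁻⁵ m/s²

8.45 × 10⁻⁵ m/s²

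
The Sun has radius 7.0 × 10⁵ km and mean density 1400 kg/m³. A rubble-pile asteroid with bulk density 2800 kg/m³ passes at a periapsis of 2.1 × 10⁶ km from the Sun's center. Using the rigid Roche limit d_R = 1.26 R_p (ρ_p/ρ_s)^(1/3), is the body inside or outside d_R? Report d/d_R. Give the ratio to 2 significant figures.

outside; d/d_R ≈ 3.0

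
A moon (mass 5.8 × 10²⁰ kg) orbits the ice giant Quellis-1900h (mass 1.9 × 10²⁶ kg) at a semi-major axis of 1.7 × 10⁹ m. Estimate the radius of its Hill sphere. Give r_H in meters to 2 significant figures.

r_H ≈ a (m/3M)^(1/3)
    = (1.7 × 10⁹) × (5.8 × 10²⁰ / (3 × 1.9 × 10²⁶))^(1/3)
    = 1.7 × 10⁷ m

1.7 × 10⁷ m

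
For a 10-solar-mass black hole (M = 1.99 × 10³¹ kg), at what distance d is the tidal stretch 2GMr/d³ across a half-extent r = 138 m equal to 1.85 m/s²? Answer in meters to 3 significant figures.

5.83 × 10⁷ m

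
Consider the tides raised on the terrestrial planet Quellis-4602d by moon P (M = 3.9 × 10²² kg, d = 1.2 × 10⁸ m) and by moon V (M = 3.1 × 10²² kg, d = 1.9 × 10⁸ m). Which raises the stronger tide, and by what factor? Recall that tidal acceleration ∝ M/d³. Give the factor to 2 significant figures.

Moon P, by a factor of ≈ 5.0

The tide-raising term goes as M/d³ (the gradient of a 1/d² field).
Moon P: (3.9 × 10²²) / (1.2 × 10⁸)³ = 2.257 × 10⁻²
Moon V: (3.1 × 10²²) / (1.9 × 10⁸)³ = 4.520 × 10⁻³
Ratio (larger/smaller) = 5.0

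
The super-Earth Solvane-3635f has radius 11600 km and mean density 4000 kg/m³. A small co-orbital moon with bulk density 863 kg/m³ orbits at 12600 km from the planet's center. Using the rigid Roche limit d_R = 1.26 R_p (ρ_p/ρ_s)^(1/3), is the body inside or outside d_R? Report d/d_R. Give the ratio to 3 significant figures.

inside; d/d_R ≈ 0.517

d_R = 1.26 × (11600 km) × (4000/863)^(1/3) = 24370 km
d/d_R = (12600) / (24370) = 0.517
Since d/d_R < 1, the body is inside the Roche limit.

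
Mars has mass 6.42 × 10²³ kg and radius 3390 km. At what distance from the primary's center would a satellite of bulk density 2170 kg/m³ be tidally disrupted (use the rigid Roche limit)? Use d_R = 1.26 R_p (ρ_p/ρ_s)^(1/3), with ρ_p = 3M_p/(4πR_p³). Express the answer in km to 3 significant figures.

5210 km

ρ_p = 3M_p/(4πR_p³) = 3 × (6.42 × 10²³) / (4π × (3.39 × 10⁶ m)³) = 3930 kg/m³
d_R = 1.26 × 3390 km × (3930/2170)^(1/3)
    = 5210 km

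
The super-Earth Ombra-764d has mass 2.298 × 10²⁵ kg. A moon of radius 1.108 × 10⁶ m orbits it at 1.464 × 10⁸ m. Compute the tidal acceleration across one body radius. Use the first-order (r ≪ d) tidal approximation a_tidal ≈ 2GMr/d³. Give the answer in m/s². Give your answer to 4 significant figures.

1.083 × 10⁻³ m/s²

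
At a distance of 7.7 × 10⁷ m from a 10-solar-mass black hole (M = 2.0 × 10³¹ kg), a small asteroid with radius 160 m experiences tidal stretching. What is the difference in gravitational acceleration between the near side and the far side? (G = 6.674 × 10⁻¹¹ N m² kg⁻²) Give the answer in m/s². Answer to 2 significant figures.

1.9 m/s²

Differencing GM/(d−r)² and GM/(d+r)² to first order in r/d gives 4GMr/d³.
a_tidal = 4GMr/d³
        = 4 × (6.674 × 10⁻¹¹) × (2.0 × 10³¹) × (160) / (7.7 × 10⁷)³
        = 1.9 m/s²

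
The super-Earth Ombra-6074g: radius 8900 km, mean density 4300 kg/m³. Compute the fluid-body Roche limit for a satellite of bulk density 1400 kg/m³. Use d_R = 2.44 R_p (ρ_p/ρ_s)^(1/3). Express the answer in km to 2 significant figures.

32000 km

d_R = 2.44 × 8900 km × (4300/1400)^(1/3)
    = 32000 km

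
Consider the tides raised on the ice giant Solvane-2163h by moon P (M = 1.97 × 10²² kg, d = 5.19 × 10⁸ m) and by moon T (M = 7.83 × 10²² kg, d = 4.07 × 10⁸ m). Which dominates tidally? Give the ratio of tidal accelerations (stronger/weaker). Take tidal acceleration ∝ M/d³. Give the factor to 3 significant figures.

Moon T, by a factor of ≈ 8.24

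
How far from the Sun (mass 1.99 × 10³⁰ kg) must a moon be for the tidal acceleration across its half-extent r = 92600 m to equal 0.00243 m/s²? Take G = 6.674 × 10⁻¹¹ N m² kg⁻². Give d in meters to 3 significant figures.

2GMr/d³ = a_tidal  ⇒  d = (2GMr / a_tidal)^(1/3)
d = (2 × 6.674×10⁻¹¹ × (1.99 × 10³⁰) × (92600) / (0.00243))^(1/3)
  = 2.16 × 10⁹ m

2.16 × 10⁹ m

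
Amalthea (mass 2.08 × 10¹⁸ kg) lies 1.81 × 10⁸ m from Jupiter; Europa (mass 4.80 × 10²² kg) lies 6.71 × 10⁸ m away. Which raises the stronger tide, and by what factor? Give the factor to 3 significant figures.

Europa, by a factor of ≈ 453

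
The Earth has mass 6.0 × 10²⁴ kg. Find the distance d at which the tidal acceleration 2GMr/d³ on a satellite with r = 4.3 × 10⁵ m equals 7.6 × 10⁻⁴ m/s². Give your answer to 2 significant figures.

7.7 × 10⁷ m

2GMr/d³ = a_tidal  ⇒  d = (2GMr / a_tidal)^(1/3)
d = (2 × 6.674×10⁻¹¹ × (6.0 × 10²⁴) × (4.3 × 10⁵) / (7.6 × 10⁻⁴))^(1/3)
  = 7.7 × 10⁷ m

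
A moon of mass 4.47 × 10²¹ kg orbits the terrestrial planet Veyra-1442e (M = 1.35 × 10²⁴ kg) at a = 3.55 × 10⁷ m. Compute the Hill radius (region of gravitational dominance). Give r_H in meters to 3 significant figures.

3.67 × 10⁶ m

r_H ≈ a (m/3M)^(1/3)
    = (3.55 × 10⁷) × (4.47 × 10²¹ / (3 × 1.35 × 10²⁴))^(1/3)
    = 3.67 × 10⁶ m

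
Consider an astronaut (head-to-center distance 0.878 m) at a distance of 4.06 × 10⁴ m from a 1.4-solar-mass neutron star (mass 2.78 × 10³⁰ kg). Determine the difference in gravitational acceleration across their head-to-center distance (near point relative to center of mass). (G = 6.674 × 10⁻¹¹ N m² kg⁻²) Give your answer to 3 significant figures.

Δg = 2GMr/d³
   = 2 × (6.674 × 10⁻¹¹) × (2.78 × 10³⁰) × (0.878) / (4.06 × 10⁴)³
   = 4.87 × 10⁶ m/s²

4.87 × 10⁶ m/s²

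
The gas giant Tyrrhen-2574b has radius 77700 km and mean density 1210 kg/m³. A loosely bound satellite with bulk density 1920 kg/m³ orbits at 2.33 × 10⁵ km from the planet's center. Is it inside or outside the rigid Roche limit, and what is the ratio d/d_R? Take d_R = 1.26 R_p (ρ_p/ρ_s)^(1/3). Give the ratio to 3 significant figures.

outside; d/d_R ≈ 2.78

d_R = 1.26 × (77700 km) × (1210/1920)^(1/3) = 83940 km
d/d_R = (2.33 × 10⁵) / (83940) = 2.78
Since d/d_R > 1, the body is outside the Roche limit.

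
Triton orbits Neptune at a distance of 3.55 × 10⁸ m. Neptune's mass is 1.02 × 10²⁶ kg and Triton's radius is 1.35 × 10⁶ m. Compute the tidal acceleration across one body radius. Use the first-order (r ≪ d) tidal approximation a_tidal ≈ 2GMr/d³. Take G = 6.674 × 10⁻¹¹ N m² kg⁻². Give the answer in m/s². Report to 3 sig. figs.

Differencing GM/(d−r)² and GM/d² to first order in r/d gives 2GMr/d³.
Δg = 2GMr/d³
   = 2 × (6.674 × 10⁻¹¹) × (1.02 × 10²⁶) × (1.35 × 10⁶) / (3.55 × 10⁸)³
   = 4.11 × 10⁻⁴ m/s²

4.11 × 10⁻⁴ m/s²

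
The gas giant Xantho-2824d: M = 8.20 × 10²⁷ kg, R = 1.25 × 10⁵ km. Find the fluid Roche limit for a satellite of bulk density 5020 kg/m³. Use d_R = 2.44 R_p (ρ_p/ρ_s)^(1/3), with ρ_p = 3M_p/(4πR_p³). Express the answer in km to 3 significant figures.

ρ_p = 3M_p/(4πR_p³) = 3 × (8.20 × 10²⁷) / (4π × (1.25 × 10⁸ m)³) = 1000 kg/m³
d_R = 2.44 × 1.25 × 10⁵ km × (1000/5020)^(1/3)
    = 1.78 × 10⁵ km

1.78 × 10⁵ km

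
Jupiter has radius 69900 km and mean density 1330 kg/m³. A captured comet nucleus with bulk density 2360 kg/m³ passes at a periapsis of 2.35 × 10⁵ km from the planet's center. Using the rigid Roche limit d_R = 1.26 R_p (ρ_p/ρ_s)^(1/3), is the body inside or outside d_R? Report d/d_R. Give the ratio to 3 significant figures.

d_R = 1.26 × (69900 km) × (1330/2360)^(1/3) = 72750 km
d/d_R = (2.35 × 10⁵) / (72750) = 3.23
Since d/d_R > 1, the body is outside the Roche limit.

outside; d/d_R ≈ 3.23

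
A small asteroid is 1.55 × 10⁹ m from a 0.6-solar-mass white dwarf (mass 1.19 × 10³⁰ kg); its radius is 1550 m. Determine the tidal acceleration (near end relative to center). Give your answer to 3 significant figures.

Since r ≪ d, expand the inverse-square field across one radius to get the leading 2GMr/d³ term.
Δg = 2GMr/d³
   = 2 × (6.674 × 10⁻¹¹) × (1.19 × 10³⁰) × (1550) / (1.55 × 10⁹)³
   = 6.61 × 10⁻⁵ m/s²

6.61 × 10⁻⁵ m/s²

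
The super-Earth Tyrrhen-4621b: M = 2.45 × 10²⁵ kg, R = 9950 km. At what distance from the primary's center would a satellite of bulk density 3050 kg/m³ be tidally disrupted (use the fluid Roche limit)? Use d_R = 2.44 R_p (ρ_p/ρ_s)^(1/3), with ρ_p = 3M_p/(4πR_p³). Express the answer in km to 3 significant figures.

30300 km

ρ_p = 3M_p/(4πR_p³) = 3 × (2.45 × 10²⁵) / (4π × (9.95 × 10⁶ m)³) = 5940 kg/m³
d_R = 2.44 × 9950 km × (5940/3050)^(1/3)
    = 30300 km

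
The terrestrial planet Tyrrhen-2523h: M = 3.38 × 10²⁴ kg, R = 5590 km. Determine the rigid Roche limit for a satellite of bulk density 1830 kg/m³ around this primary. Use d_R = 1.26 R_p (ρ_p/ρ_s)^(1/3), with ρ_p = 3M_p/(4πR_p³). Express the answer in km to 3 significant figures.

9590 km

ρ_p = 3M_p/(4πR_p³) = 3 × (3.38 × 10²⁴) / (4π × (5.59 × 10⁶ m)³) = 4620 kg/m³
d_R = 1.26 × 5590 km × (4620/1830)^(1/3)
    = 9590 km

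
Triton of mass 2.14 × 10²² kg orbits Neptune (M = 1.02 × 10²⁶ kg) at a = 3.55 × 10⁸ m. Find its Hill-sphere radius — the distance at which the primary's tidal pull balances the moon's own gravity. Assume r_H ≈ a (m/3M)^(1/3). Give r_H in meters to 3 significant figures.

r_H ≈ a (m/3M)^(1/3)
    = (3.55 × 10⁸) × (2.14 × 10²² / (3 × 1.02 × 10²⁶))^(1/3)
    = 1.46 × 10⁷ m

1.46 × 10⁷ m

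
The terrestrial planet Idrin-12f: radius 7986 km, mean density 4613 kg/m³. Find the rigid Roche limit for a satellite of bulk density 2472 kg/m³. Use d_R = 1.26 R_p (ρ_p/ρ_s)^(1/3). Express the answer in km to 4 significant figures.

12390 km

d_R = 1.26 × 7986 km × (4613/2472)^(1/3)
    = 12390 km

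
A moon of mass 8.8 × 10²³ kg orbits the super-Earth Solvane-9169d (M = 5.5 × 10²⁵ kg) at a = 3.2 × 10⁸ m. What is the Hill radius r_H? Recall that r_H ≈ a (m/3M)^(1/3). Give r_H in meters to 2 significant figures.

5.6 × 10⁷ m

r_H ≈ a (m/3M)^(1/3)
    = (3.2 × 10⁸) × (8.8 × 10²³ / (3 × 5.5 × 10²⁵))^(1/3)
    = 5.6 × 10⁷ m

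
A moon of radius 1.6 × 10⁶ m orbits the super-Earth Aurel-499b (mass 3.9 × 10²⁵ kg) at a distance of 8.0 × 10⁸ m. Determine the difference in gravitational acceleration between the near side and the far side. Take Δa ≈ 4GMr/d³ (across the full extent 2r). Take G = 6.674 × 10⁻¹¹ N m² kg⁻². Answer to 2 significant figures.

3.3 × 10⁻⁵ m/s²

Δg = 4GMr/d³
   = 4 × (6.674 × 10⁻¹¹) × (3.9 × 10²⁵) × (1.6 × 10⁶) / (8.0 × 10⁸)³
   = 3.3 × 10⁻⁵ m/s²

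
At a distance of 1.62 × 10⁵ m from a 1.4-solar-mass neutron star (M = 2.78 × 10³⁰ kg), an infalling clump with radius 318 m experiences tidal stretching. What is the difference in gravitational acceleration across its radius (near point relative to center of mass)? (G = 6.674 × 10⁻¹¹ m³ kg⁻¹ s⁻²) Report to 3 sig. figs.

2.78 × 10⁷ m/s²

The tidal stretch is the gradient of GM/d² times the body's extent r, hence the 1/d³ dependence.
a_tidal = 2GMr/d³
        = 2 × (6.674 × 10⁻¹¹) × (2.78 × 10³⁰) × (318) / (1.62 × 10⁵)³
        = 2.78 × 10⁷ m/s²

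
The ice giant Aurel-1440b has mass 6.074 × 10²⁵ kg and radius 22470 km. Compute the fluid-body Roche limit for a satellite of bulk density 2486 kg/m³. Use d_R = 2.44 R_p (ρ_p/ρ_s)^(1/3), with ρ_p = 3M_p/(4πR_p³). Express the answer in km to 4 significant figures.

43920 km

ρ_p = 3M_p/(4πR_p³) = 3 × (6.074 × 10²⁵) / (4π × (2.247 × 10⁷ m)³) = 1278 kg/m³
d_R = 2.44 × 22470 km × (1278/2486)^(1/3)
    = 43920 km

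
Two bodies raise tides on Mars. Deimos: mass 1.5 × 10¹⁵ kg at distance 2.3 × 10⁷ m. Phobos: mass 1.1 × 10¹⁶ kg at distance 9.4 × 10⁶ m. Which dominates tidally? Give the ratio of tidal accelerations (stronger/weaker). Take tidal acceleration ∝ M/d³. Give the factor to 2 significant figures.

Tidal stretch scales as M/d³; compute that for each body.
Deimos: (1.5 × 10¹⁵) / (2.3 × 10⁷)³ = 1.233 × 10⁻⁷
Phobos: (1.1 × 10¹⁶) / (9.4 × 10⁶)³ = 1.324 × 10⁻⁵
Ratio (larger/smaller) = 110

Phobos, by a factor of ≈ 110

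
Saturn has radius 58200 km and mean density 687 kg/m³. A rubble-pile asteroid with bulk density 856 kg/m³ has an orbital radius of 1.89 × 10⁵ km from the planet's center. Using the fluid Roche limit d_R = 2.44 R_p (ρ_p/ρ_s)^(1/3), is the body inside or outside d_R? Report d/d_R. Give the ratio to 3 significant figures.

d_R = 2.44 × (58200 km) × (687/856)^(1/3) = 1.320 × 10⁵ km
d/d_R = (1.89 × 10⁵) / (1.320 × 10⁵) = 1.43
Since d/d_R > 1, the body is outside the Roche limit.

outside; d/d_R ≈ 1.43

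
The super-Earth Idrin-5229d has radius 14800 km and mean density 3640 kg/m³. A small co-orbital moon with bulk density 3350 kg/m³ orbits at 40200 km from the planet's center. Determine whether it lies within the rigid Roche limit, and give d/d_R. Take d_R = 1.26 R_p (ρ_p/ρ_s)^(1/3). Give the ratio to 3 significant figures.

d_R = 1.26 × (14800 km) × (3640/3350)^(1/3) = 19170 km
d/d_R = (40200) / (19170) = 2.10
Since d/d_R > 1, the body is outside the Roche limit.

outside; d/d_R ≈ 2.10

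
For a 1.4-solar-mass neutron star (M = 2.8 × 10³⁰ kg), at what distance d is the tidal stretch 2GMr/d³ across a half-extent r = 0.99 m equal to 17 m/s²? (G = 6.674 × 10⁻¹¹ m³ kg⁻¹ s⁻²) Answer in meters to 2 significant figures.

2.8 × 10⁶ m

2GMr/d³ = a_tidal  ⇒  d = (2GMr / a_tidal)^(1/3)
d = (2 × 6.674×10⁻¹¹ × (2.8 × 10³⁰) × (0.99) / (17))^(1/3)
  = 2.8 × 10⁶ m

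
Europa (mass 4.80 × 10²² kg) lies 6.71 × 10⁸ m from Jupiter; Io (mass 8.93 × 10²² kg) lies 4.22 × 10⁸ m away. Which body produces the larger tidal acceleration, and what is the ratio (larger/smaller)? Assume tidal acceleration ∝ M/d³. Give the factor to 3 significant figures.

Io, by a factor of ≈ 7.48

Tidal acceleration ∝ M/d³, so compare M/d³ for each.
Europa: (4.80 × 10²²) / (6.71 × 10⁸)³ = 1.589 × 10⁻⁴
Io: (8.93 × 10²²) / (4.22 × 10⁸)³ = 1.188 × 10⁻³
Ratio (larger/smaller) = 7.48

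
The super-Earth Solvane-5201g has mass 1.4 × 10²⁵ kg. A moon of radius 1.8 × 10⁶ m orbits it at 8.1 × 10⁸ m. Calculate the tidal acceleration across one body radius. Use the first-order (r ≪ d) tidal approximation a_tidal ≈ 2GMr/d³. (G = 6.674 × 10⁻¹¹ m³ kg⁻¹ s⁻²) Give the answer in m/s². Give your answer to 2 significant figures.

6.3 × 10⁻⁶ m/s²

Since r ≪ d, expand the inverse-square field across one radius to get the leading 2GMr/d³ term.
Δa = 2GMr/d³
   = 2 × (6.674 × 10⁻¹¹) × (1.4 × 10²⁵) × (1.8 × 10⁶) / (8.1 × 10⁸)³
   = 6.3 × 10⁻⁶ m/s²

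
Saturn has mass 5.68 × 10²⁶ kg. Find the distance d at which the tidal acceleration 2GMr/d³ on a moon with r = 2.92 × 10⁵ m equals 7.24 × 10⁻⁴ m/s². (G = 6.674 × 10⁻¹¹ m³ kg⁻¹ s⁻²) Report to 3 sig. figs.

3.13 × 10⁸ m

2GMr/d³ = a_tidal  ⇒  d = (2GMr / a_tidal)^(1/3)
d = (2 × 6.674×10⁻¹¹ × (5.68 × 10²⁶) × (2.92 × 10⁵) / (7.24 × 10⁻⁴))^(1/3)
  = 3.13 × 10⁸ m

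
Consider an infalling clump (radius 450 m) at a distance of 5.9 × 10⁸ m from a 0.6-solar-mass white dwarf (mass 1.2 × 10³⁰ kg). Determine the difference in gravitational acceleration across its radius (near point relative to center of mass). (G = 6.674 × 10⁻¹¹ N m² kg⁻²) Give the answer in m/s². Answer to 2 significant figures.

3.5 × 10⁻⁴ m/s²

Δg = 2GMr/d³
   = 2 × (6.674 × 10⁻¹¹) × (1.2 × 10³⁰) × (450) / (5.9 × 10⁸)³
   = 3.5 × 10⁻⁴ m/s²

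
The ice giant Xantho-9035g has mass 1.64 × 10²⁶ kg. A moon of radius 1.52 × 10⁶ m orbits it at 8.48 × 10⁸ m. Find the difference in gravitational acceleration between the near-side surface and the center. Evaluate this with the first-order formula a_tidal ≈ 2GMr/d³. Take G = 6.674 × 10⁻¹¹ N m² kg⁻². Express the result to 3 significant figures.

Δa = 2GMr/d³
   = 2 × (6.674 × 10⁻¹¹) × (1.64 × 10²⁶) × (1.52 × 10⁶) / (8.48 × 10⁸)³
   = 5.46 × 10⁻⁵ m/s²

5.46 × 10⁻⁵ m/s²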